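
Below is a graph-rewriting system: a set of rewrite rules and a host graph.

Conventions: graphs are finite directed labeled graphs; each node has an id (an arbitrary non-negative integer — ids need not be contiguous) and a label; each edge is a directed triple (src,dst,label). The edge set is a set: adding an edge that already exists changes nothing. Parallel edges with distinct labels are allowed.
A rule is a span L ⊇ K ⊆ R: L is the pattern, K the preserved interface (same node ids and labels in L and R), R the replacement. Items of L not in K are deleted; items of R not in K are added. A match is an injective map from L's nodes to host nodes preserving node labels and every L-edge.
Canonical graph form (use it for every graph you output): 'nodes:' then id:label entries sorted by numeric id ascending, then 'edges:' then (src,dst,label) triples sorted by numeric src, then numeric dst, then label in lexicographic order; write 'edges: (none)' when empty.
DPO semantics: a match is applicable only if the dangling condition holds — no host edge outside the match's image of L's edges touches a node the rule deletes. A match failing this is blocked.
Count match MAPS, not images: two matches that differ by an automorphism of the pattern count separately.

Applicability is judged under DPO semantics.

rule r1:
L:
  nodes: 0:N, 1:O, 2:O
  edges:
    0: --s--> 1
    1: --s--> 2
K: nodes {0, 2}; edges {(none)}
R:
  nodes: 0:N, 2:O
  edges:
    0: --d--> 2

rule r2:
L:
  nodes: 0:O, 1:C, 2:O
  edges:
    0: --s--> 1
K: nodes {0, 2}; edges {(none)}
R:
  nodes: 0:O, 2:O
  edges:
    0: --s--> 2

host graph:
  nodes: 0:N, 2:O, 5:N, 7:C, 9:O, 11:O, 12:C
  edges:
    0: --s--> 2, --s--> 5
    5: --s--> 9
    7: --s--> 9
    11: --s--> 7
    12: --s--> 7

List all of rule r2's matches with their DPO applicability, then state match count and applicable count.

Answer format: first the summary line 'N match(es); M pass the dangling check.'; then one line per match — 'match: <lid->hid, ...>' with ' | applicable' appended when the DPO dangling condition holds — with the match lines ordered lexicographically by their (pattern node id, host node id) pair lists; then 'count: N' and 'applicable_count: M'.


2 match(es); 0 pass the dangling check.
match: 0->11, 1->7, 2->2
match: 0->11, 1->7, 2->9
count: 2
applicable_count: 0


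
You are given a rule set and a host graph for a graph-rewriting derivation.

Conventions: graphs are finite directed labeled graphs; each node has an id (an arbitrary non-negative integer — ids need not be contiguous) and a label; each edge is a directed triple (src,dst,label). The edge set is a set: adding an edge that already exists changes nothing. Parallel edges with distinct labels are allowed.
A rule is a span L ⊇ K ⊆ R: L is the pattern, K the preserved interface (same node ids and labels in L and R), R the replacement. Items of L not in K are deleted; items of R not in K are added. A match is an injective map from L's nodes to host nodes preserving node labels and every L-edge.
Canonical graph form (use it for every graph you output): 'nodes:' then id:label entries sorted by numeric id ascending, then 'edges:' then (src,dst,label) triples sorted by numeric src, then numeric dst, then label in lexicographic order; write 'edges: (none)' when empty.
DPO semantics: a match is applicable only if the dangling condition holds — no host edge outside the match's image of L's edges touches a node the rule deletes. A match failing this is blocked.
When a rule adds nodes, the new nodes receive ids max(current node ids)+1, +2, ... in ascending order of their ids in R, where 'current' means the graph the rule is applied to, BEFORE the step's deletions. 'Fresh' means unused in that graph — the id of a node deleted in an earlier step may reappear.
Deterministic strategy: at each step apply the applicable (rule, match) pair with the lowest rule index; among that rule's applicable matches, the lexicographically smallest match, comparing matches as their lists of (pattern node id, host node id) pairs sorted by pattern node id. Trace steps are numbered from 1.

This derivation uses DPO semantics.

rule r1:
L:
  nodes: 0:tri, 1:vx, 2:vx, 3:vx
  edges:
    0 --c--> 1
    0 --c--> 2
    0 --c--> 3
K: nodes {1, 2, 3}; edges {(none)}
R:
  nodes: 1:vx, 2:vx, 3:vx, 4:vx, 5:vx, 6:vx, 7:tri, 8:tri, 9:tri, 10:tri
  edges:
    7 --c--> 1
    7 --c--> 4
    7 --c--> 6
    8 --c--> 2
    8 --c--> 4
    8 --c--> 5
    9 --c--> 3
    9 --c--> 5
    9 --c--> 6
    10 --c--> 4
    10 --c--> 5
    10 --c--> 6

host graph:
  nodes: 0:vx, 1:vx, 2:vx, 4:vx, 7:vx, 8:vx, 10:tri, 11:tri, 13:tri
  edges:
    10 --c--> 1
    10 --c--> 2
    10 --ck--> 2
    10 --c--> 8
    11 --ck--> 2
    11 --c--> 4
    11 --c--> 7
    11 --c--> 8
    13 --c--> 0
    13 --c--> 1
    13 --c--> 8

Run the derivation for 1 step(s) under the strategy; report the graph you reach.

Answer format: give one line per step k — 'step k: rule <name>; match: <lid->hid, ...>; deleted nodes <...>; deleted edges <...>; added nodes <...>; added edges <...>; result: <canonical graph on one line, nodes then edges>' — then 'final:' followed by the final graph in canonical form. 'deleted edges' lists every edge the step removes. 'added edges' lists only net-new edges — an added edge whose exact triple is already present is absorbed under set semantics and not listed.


step 1: rule r1; match: 0->13, 1->0, 2->1, 3->8; deleted nodes 13; deleted edges (13,0,c); (13,1,c); (13,8,c); added nodes 14, 15, 16, 17, 18, 19, 20; added edges (17,0,c); (17,14,c); (17,16,c); (18,1,c); (18,14,c); (18,15,c); (19,8,c); (19,15,c); (19,16,c); (20,14,c); (20,15,c); (20,16,c); result: nodes: 0:vx, 1:vx, 2:vx, 4:vx, 7:vx, 8:vx, 10:tri, 11:tri, 14:vx, 15:vx, 16:vx, 17:tri, 18:tri, 19:tri, 20:tri edges: (10,1,c); (10,2,c); (10,2,ck); (10,8,c); (11,2,ck); (11,4,c); (11,7,c); (11,8,c); (17,0,c); (17,14,c); (17,16,c); (18,1,c); (18,14,c); (18,15,c); (19,8,c); (19,15,c); (19,16,c); (20,14,c); (20,15,c); (20,16,c)
final:
nodes: 0:vx, 1:vx, 2:vx, 4:vx, 7:vx, 8:vx, 10:tri, 11:tri, 14:vx, 15:vx, 16:vx, 17:tri, 18:tri, 19:tri, 20:tri
edges: (10,1,c); (10,2,c); (10,2,ck); (10,8,c); (11,2,ck); (11,4,c); (11,7,c); (11,8,c); (17,0,c); (17,14,c); (17,16,c); (18,1,c); (18,14,c); (18,15,c); (19,8,c); (19,15,c); (19,16,c); (20,14,c); (20,15,c); (20,16,c)


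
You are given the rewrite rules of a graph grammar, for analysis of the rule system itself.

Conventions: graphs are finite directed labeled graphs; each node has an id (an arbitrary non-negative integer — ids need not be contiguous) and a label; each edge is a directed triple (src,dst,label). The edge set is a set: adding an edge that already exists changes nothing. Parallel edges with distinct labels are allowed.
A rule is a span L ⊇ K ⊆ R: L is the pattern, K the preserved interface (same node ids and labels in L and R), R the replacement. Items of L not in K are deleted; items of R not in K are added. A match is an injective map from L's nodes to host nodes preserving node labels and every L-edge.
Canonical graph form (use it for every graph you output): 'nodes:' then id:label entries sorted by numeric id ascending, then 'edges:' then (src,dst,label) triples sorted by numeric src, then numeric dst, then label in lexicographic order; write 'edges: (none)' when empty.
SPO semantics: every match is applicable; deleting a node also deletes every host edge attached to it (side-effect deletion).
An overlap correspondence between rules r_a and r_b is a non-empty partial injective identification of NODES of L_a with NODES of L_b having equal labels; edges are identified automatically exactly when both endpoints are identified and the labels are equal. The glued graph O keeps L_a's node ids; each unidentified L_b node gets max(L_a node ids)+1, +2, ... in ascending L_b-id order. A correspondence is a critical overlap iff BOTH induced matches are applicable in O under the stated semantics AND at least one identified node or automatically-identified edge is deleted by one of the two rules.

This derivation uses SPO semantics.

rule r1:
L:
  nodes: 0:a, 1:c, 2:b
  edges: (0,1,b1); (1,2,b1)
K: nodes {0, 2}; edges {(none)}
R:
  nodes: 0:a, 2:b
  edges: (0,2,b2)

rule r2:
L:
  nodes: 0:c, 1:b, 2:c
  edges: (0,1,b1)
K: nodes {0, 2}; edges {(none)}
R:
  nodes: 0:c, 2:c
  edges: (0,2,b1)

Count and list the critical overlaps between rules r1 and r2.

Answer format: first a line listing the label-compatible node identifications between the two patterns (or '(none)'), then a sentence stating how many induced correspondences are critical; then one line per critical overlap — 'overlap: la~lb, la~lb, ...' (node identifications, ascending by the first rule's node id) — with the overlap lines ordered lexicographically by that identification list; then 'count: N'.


label-compatible node identifications between L(r1) and L(r2): 1~0, 1~2, 2~1
5 of the induced correspondences are critical overlaps of r1 and r2.
overlap: 1~0
overlap: 1~0, 2~1
overlap: 1~2
overlap: 1~2, 2~1
overlap: 2~1
count: 5


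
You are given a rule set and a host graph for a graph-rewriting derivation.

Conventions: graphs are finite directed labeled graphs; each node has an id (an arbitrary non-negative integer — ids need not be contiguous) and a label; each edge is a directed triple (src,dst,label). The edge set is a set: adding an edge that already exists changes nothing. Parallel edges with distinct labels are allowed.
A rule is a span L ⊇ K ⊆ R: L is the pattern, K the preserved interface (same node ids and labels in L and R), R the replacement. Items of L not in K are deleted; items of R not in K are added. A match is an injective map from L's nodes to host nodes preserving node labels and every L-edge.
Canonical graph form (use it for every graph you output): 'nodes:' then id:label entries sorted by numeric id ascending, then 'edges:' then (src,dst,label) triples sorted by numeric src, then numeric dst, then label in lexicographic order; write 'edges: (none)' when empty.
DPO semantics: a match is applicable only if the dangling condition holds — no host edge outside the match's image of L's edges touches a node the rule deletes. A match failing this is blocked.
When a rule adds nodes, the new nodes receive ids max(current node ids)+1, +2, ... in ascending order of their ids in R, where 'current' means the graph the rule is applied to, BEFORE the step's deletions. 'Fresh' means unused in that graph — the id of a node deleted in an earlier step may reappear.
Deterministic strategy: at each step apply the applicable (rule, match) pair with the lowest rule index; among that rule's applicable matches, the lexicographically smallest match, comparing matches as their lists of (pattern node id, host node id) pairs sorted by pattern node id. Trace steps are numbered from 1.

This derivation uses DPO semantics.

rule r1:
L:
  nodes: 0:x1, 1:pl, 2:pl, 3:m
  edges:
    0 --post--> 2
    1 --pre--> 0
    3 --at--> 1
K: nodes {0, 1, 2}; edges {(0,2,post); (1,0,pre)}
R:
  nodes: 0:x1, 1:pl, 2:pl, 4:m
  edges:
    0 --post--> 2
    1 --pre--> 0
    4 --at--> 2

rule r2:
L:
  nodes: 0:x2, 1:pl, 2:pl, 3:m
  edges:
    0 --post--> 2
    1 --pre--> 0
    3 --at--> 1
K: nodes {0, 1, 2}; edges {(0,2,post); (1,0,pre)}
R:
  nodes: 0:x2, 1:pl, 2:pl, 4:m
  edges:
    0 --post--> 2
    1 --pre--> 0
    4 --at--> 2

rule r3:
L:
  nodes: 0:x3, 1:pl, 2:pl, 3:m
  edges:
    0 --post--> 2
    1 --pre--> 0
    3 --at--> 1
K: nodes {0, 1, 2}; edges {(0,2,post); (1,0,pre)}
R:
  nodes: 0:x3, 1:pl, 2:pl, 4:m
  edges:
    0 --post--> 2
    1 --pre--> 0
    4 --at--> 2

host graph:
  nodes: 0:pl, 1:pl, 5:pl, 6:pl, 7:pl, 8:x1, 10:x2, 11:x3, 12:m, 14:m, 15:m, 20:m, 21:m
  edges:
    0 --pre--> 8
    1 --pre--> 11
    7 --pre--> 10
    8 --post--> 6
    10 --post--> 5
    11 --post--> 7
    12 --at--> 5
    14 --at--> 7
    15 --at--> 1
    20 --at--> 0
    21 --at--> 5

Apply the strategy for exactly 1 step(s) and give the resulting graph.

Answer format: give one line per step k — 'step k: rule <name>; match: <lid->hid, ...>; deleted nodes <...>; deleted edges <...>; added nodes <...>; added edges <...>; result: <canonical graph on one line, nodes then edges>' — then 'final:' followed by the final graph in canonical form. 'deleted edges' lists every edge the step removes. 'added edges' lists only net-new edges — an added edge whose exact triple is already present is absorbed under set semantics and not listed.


step 1: rule r1; match: 0->8, 1->0, 2->6, 3->20; deleted nodes 20; deleted edges (20,0,at); added nodes 22; added edges (22,6,at); result: nodes: 0:pl, 1:pl, 5:pl, 6:pl, 7:pl, 8:x1, 10:x2, 11:x3, 12:m, 14:m, 15:m, 21:m, 22:m edges: (0,8,pre); (1,11,pre); (7,10,pre); (8,6,post); (10,5,post); (11,7,post); (12,5,at); (14,7,at); (15,1,at); (21,5,at); (22,6,at)
final:
nodes: 0:pl, 1:pl, 5:pl, 6:pl, 7:pl, 8:x1, 10:x2, 11:x3, 12:m, 14:m, 15:m, 21:m, 22:m
edges: (0,8,pre); (1,11,pre); (7,10,pre); (8,6,post); (10,5,post); (11,7,post); (12,5,at); (14,7,at); (15,1,at); (21,5,at); (22,6,at)


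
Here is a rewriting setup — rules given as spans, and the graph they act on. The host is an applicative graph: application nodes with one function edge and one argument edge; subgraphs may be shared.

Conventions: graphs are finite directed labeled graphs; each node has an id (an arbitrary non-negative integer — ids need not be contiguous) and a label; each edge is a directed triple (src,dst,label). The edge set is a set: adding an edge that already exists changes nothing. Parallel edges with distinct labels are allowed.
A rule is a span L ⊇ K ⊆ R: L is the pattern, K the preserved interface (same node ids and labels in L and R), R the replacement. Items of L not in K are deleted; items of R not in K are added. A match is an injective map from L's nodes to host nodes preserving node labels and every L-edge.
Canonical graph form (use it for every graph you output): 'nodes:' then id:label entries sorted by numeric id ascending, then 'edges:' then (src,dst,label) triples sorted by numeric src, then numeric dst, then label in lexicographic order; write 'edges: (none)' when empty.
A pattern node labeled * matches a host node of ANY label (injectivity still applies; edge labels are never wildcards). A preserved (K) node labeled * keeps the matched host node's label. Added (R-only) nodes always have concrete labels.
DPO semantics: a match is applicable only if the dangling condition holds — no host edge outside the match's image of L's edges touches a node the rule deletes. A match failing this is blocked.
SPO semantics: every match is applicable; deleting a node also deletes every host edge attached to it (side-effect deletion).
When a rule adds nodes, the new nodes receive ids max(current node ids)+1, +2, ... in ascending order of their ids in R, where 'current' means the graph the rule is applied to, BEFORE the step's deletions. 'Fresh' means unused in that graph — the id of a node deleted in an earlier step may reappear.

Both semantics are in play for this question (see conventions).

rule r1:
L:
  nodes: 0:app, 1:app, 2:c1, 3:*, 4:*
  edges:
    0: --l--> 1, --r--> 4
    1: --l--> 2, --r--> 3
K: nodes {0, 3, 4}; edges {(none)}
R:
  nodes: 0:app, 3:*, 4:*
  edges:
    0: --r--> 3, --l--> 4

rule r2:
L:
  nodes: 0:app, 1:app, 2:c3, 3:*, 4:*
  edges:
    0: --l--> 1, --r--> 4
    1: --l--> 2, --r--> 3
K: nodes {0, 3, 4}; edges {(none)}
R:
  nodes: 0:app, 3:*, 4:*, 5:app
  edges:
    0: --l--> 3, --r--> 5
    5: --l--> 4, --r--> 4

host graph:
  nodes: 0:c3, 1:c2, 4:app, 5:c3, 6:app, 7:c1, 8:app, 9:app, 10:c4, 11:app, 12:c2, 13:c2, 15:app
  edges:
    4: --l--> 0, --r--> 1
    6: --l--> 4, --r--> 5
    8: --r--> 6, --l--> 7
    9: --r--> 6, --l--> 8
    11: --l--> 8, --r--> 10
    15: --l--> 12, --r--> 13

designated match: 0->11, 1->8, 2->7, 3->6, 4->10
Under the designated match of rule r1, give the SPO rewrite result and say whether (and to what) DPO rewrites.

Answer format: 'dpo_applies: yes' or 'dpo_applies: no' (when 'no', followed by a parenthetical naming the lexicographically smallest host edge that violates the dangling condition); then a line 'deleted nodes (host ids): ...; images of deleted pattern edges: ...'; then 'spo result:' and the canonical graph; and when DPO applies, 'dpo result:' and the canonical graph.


dpo_applies: no
(the rule deletes node 8, which keeps host edge (9,8,l) outside the match image — the dangling condition fails, DPO blocks; SPO proceeds and side-deletes such edges)
deleted nodes (host ids): 7, 8; images of deleted pattern edges: (8,6,r); (8,7,l); (11,8,l); (11,10,r)
spo result:
nodes: 0:c3, 1:c2, 4:app, 5:c3, 6:app, 9:app, 10:c4, 11:app, 12:c2, 13:c2, 15:app
edges: (4,0,l); (4,1,r); (6,4,l); (6,5,r); (9,6,r); (11,6,r); (11,10,l); (15,12,l); (15,13,r)


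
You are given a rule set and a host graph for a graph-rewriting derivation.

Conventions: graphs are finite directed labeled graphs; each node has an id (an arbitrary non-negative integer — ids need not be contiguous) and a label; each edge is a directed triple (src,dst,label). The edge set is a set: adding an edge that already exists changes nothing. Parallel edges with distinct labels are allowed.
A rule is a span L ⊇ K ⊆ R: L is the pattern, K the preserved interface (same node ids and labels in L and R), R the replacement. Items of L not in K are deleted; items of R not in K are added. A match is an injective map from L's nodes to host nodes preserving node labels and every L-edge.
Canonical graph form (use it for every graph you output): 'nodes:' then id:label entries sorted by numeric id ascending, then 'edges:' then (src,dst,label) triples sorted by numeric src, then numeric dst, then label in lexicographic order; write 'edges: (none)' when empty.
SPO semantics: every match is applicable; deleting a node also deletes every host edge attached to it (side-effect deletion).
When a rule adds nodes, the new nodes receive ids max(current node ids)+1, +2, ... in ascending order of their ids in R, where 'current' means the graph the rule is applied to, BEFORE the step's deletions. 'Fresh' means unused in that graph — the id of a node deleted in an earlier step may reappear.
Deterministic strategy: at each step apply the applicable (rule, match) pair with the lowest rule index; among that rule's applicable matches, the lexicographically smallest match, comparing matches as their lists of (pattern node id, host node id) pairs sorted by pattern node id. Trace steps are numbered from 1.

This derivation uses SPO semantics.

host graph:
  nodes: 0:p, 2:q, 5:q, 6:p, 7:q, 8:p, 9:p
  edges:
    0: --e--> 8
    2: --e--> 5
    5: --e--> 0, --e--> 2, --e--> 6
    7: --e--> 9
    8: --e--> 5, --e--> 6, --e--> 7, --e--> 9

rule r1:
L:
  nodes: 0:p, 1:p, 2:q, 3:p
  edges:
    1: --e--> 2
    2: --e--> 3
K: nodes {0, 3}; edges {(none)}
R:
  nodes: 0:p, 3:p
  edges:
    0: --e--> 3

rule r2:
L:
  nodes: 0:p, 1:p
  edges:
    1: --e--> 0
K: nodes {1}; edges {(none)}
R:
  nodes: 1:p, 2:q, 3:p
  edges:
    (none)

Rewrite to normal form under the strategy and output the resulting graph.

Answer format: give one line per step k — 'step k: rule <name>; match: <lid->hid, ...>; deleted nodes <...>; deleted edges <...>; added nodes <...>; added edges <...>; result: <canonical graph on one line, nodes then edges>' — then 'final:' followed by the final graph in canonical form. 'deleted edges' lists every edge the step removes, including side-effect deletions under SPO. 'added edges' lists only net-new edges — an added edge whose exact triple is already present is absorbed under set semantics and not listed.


step 1: rule r1; match: 0->0, 1->8, 2->5, 3->6; deleted nodes 5, 8; deleted edges (0,8,e); (2,5,e); (5,0,e); (5,2,e); (5,6,e); (8,5,e); (8,6,e); (8,7,e); (8,9,e); added nodes (none); added edges (0,6,e); result: nodes: 0:p, 2:q, 6:p, 7:q, 9:p edges: (0,6,e); (7,9,e)
step 2: rule r2; match: 0->6, 1->0; deleted nodes 6; deleted edges (0,6,e); added nodes 10, 11; added edges (none); result: nodes: 0:p, 2:q, 7:q, 9:p, 10:q, 11:p edges: (7,9,e)
final:
nodes: 0:p, 2:q, 7:q, 9:p, 10:q, 11:p
edges: (7,9,e)


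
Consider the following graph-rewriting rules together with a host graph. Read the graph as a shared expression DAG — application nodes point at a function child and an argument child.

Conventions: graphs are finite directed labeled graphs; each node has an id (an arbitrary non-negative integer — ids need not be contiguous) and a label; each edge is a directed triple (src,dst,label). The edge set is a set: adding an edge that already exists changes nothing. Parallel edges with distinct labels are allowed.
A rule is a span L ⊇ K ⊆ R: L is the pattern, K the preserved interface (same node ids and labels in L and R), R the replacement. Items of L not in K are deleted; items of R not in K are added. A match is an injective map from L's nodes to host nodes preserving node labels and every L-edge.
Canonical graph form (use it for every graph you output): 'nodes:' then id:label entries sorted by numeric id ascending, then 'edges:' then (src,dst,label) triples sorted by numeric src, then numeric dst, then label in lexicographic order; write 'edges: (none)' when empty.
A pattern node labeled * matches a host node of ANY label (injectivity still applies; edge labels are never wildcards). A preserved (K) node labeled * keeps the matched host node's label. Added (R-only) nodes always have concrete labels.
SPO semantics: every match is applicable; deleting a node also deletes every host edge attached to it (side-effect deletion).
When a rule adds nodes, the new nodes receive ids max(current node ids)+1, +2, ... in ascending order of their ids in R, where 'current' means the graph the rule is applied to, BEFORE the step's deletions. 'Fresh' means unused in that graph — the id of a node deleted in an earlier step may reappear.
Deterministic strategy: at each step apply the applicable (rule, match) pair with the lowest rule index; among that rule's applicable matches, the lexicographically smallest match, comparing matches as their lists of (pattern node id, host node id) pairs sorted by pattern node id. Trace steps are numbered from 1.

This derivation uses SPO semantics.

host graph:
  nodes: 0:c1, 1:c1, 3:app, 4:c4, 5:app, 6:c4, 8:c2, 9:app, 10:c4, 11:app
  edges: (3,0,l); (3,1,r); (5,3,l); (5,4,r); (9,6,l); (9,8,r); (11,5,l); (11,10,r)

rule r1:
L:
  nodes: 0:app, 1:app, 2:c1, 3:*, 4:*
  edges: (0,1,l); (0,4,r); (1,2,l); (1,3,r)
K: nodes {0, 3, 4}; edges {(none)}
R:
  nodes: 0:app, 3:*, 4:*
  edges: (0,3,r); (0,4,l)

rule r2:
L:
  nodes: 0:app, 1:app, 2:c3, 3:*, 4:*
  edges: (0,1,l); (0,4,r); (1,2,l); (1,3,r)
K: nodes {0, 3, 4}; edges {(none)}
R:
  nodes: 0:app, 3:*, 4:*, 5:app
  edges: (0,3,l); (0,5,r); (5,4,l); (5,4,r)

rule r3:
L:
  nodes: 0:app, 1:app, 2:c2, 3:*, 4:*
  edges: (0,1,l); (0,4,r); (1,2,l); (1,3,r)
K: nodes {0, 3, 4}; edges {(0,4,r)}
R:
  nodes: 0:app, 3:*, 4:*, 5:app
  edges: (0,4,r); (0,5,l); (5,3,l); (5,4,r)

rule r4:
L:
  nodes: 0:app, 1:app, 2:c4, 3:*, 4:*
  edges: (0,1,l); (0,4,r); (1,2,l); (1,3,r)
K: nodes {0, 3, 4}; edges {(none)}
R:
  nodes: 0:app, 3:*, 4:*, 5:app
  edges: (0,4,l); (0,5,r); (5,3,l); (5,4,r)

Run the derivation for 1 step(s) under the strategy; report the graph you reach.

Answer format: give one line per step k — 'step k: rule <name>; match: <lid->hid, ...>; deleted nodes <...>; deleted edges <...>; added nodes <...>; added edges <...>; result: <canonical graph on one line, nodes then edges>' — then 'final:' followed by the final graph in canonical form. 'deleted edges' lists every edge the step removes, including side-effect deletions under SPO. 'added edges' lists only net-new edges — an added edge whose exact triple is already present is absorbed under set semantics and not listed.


step 1: rule r1; match: 0->5, 1->3, 2->0, 3->1, 4->4; deleted nodes 0, 3; deleted edges (3,0,l); (3,1,r); (5,3,l); (5,4,r); added nodes (none); added edges (5,1,r); (5,4,l); result: nodes: 1:c1, 4:c4, 5:app, 6:c4, 8:c2, 9:app, 10:c4, 11:app edges: (5,1,r); (5,4,l); (9,6,l); (9,8,r); (11,5,l); (11,10,r)
final:
nodes: 1:c1, 4:c4, 5:app, 6:c4, 8:c2, 9:app, 10:c4, 11:app
edges: (5,1,r); (5,4,l); (9,6,l); (9,8,r); (11,5,l); (11,10,r)


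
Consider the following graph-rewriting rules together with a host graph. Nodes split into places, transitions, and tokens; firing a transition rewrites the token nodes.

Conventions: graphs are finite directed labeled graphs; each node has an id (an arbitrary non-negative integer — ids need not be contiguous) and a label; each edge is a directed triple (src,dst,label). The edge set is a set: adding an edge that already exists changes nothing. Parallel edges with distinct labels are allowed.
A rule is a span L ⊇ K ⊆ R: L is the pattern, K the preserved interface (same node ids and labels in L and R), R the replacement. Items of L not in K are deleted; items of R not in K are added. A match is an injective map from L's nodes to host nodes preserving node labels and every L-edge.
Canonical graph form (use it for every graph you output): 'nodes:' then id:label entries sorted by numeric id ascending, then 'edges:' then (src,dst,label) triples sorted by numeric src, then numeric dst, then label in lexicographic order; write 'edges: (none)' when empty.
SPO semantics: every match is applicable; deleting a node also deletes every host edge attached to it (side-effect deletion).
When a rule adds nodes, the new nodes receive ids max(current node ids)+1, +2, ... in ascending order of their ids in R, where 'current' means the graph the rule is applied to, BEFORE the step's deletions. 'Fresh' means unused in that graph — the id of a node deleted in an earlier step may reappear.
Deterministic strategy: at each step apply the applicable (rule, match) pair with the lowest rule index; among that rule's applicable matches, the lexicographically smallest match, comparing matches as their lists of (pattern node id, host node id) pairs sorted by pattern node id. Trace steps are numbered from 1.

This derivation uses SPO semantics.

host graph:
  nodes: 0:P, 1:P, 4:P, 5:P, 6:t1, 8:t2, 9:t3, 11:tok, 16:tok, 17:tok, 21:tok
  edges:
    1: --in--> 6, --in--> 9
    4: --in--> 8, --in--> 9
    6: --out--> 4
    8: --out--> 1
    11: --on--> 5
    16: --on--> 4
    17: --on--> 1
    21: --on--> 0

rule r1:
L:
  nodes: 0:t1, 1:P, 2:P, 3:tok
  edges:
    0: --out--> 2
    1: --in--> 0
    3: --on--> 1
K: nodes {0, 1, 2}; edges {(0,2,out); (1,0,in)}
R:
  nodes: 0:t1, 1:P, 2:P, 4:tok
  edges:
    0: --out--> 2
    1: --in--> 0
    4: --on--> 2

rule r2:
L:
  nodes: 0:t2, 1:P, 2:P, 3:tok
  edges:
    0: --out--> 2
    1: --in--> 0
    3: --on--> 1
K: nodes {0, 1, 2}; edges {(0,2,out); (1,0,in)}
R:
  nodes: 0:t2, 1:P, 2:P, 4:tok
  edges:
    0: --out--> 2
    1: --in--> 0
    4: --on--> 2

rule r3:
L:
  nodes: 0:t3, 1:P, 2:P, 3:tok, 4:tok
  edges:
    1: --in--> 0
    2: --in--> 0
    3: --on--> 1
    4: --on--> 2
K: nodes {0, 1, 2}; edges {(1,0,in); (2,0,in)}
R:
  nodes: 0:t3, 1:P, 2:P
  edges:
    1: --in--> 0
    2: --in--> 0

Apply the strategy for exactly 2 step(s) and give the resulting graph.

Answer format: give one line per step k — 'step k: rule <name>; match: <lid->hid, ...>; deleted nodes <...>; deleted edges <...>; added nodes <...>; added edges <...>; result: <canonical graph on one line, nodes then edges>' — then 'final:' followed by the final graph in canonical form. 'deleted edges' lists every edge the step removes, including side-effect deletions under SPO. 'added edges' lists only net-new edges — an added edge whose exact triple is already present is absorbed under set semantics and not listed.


step 1: rule r1; match: 0->6, 1->1, 2->4, 3->17; deleted nodes 17; deleted edges (17,1,on); added nodes 22; added edges (22,4,on); result: nodes: 0:P, 1:P, 4:P, 5:P, 6:t1, 8:t2, 9:t3, 11:tok, 16:tok, 21:tok, 22:tok edges: (1,6,in); (1,9,in); (4,8,in); (4,9,in); (6,4,out); (8,1,out); (11,5,on); (16,4,on); (21,0,on); (22,4,on)
step 2: rule r2; match: 0->8, 1->4, 2->1, 3->16; deleted nodes 16; deleted edges (16,4,on); added nodes 23; added edges (23,1,on); result: nodes: 0:P, 1:P, 4:P, 5:P, 6:t1, 8:t2, 9:t3, 11:tok, 21:tok, 22:tok, 23:tok edges: (1,6,in); (1,9,in); (4,8,in); (4,9,in); (6,4,out); (8,1,out); (11,5,on); (21,0,on); (22,4,on); (23,1,on)
final:
nodes: 0:P, 1:P, 4:P, 5:P, 6:t1, 8:t2, 9:t3, 11:tok, 21:tok, 22:tok, 23:tok
edges: (1,6,in); (1,9,in); (4,8,in); (4,9,in); (6,4,out); (8,1,out); (11,5,on); (21,0,on); (22,4,on); (23,1,on)


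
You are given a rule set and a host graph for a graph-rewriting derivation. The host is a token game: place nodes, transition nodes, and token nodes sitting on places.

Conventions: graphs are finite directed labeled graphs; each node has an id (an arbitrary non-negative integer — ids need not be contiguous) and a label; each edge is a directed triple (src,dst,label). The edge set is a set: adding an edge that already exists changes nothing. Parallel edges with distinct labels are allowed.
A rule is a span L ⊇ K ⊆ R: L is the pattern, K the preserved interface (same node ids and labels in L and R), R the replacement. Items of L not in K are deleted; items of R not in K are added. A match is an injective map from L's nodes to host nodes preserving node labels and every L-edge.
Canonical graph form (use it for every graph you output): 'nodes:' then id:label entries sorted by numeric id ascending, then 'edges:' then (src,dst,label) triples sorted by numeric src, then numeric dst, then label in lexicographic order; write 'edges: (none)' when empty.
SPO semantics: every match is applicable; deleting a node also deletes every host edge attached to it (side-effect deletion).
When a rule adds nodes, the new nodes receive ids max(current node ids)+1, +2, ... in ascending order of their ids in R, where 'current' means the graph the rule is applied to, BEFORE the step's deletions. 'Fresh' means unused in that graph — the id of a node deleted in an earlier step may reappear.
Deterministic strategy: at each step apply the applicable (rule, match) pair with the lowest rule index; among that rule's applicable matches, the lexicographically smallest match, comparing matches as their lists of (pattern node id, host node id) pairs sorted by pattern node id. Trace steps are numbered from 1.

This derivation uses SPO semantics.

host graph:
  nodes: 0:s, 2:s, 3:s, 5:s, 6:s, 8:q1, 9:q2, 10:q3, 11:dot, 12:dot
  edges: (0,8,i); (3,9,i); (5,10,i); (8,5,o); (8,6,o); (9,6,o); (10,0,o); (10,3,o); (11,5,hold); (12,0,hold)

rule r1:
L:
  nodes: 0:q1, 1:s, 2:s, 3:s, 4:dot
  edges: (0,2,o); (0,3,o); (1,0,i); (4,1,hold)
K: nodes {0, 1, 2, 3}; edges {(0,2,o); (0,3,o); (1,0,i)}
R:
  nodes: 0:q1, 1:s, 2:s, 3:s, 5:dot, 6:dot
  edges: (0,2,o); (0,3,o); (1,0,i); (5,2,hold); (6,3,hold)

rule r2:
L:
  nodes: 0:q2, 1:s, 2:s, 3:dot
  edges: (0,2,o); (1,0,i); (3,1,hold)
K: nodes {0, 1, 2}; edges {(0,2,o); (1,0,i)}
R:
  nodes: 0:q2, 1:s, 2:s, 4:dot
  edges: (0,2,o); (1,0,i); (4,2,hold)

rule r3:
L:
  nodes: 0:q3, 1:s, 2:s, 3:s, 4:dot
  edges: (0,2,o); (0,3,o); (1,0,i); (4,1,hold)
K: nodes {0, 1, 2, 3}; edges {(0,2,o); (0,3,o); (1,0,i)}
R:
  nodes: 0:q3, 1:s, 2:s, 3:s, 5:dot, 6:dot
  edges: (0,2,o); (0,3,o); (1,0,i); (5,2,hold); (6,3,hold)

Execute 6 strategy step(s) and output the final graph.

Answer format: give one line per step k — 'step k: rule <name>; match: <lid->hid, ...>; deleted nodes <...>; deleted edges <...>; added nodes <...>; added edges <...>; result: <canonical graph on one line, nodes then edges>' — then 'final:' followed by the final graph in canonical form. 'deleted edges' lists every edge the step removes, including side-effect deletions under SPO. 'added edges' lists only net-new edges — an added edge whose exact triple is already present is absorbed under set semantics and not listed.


step 1: rule r1; match: 0->8, 1->0, 2->5, 3->6, 4->12; deleted nodes 12; deleted edges (12,0,hold); added nodes 13, 14; added edges (13,5,hold); (14,6,hold); result: nodes: 0:s, 2:s, 3:s, 5:s, 6:s, 8:q1, 9:q2, 10:q3, 11:dot, 13:dot, 14:dot edges: (0,8,i); (3,9,i); (5,10,i); (8,5,o); (8,6,o); (9,6,o); (10,0,o); (10,3,o); (11,5,hold); (13,5,hold); (14,6,hold)
step 2: rule r3; match: 0->10, 1->5, 2->0, 3->3, 4->11; deleted nodes 11; deleted edges (11,5,hold); added nodes 15, 16; added edges (15,0,hold); (16,3,hold); result: nodes: 0:s, 2:s, 3:s, 5:s, 6:s, 8:q1, 9:q2, 10:q3, 13:dot, 14:dot, 15:dot, 16:dot edges: (0,8,i); (3,9,i); (5,10,i); (8,5,o); (8,6,o); (9,6,o); (10,0,o); (10,3,o); (13,5,hold); (14,6,hold); (15,0,hold); (16,3,hold)
step 3: rule r1; match: 0->8, 1->0, 2->5, 3->6, 4->15; deleted nodes 15; deleted edges (15,0,hold); added nodes 17, 18; added edges (17,5,hold); (18,6,hold); result: nodes: 0:s, 2:s, 3:s, 5:s, 6:s, 8:q1, 9:q2, 10:q3, 13:dot, 14:dot, 16:dot, 17:dot, 18:dot edges: (0,8,i); (3,9,i); (5,10,i); (8,5,o); (8,6,o); (9,6,o); (10,0,o); (10,3,o); (13,5,hold); (14,6,hold); (16,3,hold); (17,5,hold); (18,6,hold)
step 4: rule r2; match: 0->9, 1->3, 2->6, 3->16; deleted nodes 16; deleted edges (16,3,hold); added nodes 19; added edges (19,6,hold); result: nodes: 0:s, 2:s, 3:s, 5:s, 6:s, 8:q1, 9:q2, 10:q3, 13:dot, 14:dot, 17:dot, 18:dot, 19:dot edges: (0,8,i); (3,9,i); (5,10,i); (8,5,o); (8,6,o); (9,6,o); (10,0,o); (10,3,o); (13,5,hold); (14,6,hold); (17,5,hold); (18,6,hold); (19,6,hold)
step 5: rule r3; match: 0->10, 1->5, 2->0, 3->3, 4->13; deleted nodes 13; deleted edges (13,5,hold); added nodes 20, 21; added edges (20,0,hold); (21,3,hold); result: nodes: 0:s, 2:s, 3:s, 5:s, 6:s, 8:q1, 9:q2, 10:q3, 14:dot, 17:dot, 18:dot, 19:dot, 20:dot, 21:dot edges: (0,8,i); (3,9,i); (5,10,i); (8,5,o); (8,6,o); (9,6,o); (10,0,o); (10,3,o); (14,6,hold); (17,5,hold); (18,6,hold); (19,6,hold); (20,0,hold); (21,3,hold)
step 6: rule r1; match: 0->8, 1->0, 2->5, 3->6, 4->20; deleted nodes 20; deleted edges (20,0,hold); added nodes 22, 23; added edges (22,5,hold); (23,6,hold); result: nodes: 0:s, 2:s, 3:s, 5:s, 6:s, 8:q1, 9:q2, 10:q3, 14:dot, 17:dot, 18:dot, 19:dot, 21:dot, 22:dot, 23:dot edges: (0,8,i); (3,9,i); (5,10,i); (8,5,o); (8,6,o); (9,6,o); (10,0,o); (10,3,o); (14,6,hold); (17,5,hold); (18,6,hold); (19,6,hold); (21,3,hold); (22,5,hold); (23,6,hold)
final:
nodes: 0:s, 2:s, 3:s, 5:s, 6:s, 8:q1, 9:q2, 10:q3, 14:dot, 17:dot, 18:dot, 19:dot, 21:dot, 22:dot, 23:dot
edges: (0,8,i); (3,9,i); (5,10,i); (8,5,o); (8,6,o); (9,6,o); (10,0,o); (10,3,o); (14,6,hold); (17,5,hold); (18,6,hold); (19,6,hold); (21,3,hold); (22,5,hold); (23,6,hold)


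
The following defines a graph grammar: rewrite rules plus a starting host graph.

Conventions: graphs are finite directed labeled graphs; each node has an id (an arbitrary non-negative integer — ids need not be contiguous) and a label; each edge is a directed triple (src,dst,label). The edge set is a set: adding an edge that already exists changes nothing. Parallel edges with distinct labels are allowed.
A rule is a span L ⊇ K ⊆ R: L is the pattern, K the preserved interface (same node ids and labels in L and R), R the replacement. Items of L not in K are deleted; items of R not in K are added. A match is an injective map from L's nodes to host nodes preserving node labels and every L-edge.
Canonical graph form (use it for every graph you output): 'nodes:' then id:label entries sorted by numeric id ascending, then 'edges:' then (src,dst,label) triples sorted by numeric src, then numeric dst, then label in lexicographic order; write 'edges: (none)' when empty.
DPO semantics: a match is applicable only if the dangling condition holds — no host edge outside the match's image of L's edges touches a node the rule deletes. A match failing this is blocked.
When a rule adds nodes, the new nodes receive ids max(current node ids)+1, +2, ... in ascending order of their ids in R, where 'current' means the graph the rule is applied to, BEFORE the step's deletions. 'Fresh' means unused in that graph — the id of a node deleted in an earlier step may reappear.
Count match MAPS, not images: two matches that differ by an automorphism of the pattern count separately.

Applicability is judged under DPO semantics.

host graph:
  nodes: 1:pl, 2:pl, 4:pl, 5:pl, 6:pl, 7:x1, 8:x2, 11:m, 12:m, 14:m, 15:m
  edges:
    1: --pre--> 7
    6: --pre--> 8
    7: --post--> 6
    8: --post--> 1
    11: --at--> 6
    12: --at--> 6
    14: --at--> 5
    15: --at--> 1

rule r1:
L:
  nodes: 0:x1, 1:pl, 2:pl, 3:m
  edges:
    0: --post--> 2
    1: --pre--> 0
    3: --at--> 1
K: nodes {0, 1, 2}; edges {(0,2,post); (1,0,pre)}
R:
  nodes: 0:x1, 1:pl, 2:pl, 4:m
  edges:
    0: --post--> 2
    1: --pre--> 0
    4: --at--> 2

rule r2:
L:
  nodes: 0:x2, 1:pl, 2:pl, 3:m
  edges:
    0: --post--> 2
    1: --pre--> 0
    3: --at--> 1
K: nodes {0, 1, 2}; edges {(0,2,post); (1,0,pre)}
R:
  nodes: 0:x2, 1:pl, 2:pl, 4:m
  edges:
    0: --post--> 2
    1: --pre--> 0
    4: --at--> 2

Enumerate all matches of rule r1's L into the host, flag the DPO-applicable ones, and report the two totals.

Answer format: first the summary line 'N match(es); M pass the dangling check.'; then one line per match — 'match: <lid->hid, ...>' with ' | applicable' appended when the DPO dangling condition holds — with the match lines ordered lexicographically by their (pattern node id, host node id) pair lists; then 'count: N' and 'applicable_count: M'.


1 match(es); 1 pass the dangling check.
match: 0->7, 1->1, 2->6, 3->15 | applicable
count: 1
applicable_count: 1


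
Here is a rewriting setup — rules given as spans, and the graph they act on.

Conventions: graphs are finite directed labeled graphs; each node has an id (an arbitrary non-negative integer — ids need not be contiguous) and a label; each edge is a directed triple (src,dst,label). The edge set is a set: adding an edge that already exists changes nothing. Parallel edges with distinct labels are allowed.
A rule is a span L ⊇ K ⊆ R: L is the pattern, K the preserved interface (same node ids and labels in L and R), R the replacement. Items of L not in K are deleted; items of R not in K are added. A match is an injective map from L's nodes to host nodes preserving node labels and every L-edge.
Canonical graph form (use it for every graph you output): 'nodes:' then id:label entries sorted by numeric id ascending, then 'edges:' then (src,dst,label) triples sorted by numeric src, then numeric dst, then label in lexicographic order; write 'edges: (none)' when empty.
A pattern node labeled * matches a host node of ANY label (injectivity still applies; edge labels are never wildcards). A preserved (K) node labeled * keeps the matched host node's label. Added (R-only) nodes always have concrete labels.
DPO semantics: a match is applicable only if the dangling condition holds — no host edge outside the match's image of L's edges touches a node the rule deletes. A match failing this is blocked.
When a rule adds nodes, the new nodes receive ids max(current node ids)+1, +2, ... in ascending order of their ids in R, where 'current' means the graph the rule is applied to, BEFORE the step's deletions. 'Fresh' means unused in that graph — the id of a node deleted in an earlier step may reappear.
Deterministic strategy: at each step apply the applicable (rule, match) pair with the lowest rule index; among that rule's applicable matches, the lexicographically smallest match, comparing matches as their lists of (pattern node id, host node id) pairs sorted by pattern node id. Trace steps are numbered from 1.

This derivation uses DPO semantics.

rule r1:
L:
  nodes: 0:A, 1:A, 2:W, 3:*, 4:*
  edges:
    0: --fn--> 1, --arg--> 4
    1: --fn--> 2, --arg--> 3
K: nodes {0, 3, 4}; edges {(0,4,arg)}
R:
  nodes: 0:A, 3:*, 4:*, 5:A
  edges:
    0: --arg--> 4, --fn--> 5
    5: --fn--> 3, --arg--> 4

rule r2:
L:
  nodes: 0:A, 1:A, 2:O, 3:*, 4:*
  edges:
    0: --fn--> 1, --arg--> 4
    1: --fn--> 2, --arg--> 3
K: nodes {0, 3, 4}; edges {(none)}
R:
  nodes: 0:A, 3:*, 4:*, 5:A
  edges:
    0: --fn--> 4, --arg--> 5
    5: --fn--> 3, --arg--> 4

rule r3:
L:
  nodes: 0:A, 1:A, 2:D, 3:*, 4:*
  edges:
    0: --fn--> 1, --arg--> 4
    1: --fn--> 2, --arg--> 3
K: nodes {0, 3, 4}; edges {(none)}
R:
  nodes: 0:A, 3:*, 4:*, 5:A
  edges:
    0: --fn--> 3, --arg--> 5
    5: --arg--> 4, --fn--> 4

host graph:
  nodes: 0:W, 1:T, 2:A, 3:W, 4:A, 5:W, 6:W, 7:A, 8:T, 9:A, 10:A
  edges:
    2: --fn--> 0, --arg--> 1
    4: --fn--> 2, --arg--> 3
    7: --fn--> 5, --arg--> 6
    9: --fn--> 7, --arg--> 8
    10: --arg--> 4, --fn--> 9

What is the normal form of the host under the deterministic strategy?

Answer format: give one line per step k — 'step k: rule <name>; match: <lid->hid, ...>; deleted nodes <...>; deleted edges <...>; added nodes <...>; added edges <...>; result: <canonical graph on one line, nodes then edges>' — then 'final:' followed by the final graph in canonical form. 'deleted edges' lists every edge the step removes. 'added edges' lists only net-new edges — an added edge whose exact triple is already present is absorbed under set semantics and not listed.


step 1: rule r1; match: 0->4, 1->2, 2->0, 3->1, 4->3; deleted nodes 0, 2; deleted edges (2,0,fn); (2,1,arg); (4,2,fn); added nodes 11; added edges (4,11,fn); (11,1,fn); (11,3,arg); result: nodes: 1:T, 3:W, 4:A, 5:W, 6:W, 7:A, 8:T, 9:A, 10:A, 11:A edges: (4,3,arg); (4,11,fn); (7,5,fn); (7,6,arg); (9,7,fn); (9,8,arg); (10,4,arg); (10,9,fn); (11,1,fn); (11,3,arg)
step 2: rule r1; match: 0->9, 1->7, 2->5, 3->6, 4->8; deleted nodes 5, 7; deleted edges (7,5,fn); (7,6,arg); (9,7,fn); added nodes 12; added edges (9,12,fn); (12,6,fn); (12,8,arg); result: nodes: 1:T, 3:W, 4:A, 6:W, 8:T, 9:A, 10:A, 11:A, 12:A edges: (4,3,arg); (4,11,fn); (9,8,arg); (9,12,fn); (10,4,arg); (10,9,fn); (11,1,fn); (11,3,arg); (12,6,fn); (12,8,arg)
final:
nodes: 1:T, 3:W, 4:A, 6:W, 8:T, 9:A, 10:A, 11:A, 12:A
edges: (4,3,arg); (4,11,fn); (9,8,arg); (9,12,fn); (10,4,arg); (10,9,fn); (11,1,fn); (11,3,arg); (12,6,fn); (12,8,arg)
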